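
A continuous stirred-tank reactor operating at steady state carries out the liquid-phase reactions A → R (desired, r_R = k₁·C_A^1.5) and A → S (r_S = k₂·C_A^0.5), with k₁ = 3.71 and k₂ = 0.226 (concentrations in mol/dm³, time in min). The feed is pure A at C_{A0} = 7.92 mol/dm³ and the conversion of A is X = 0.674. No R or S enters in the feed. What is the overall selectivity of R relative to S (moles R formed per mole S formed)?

42.4

Exit C_A = C_{A0}(1−X) = 7.92×0.326 = 2.582 mol/dm³.
A CSTR operates uniformly at the exit composition, giving r_R = 15.39 and r_S = 0.3631 (each k·C_A^n at C_A = 2.582).
Overall selectivity = C_R/C_S = r_Rτ/(r_Sτ) = r_R/r_S = 42.4.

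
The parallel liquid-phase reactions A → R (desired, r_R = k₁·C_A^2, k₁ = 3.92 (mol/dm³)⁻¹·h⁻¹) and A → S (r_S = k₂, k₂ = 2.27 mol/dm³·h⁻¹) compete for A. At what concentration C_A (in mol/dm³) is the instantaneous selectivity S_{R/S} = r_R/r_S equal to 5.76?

1.83 mol/dm³

S_{R/S} = (k₁/k₂)·C_A^2 ⇒ C_A = (S·k₂/k₁)^(0.5).
= (5.76×2.27/3.92)^(0.5) = (3.336)^(0.5) = 1.83 mol/dm³.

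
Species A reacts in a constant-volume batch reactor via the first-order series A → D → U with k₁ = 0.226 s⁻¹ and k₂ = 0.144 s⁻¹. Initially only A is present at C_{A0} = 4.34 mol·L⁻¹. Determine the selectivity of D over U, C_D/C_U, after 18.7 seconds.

0.174

For first-order series with pure A initially, C_D(t) = k₁C_{A0}/(k₂−k₁)·(e^(−k₁t) − e^(−k₂t)).
e^(−k₁t) = e^(−0.226×18.7) = e^(−4.226) = 0.01461; e^(−k₂t) = e^(−2.693) = 0.06769.
C_D = 0.226×4.34/(0.144−0.226) × (0.01461−0.06769) = (-11.96)×(-0.05308) = 0.6350 mol·L⁻¹.
C_A = C_{A0}e^(−k₁t) = 0.06340 mol·L⁻¹, so C_U = C_{A0}−C_A−C_D = 3.642 mol·L⁻¹; C_D/C_U = 0.174.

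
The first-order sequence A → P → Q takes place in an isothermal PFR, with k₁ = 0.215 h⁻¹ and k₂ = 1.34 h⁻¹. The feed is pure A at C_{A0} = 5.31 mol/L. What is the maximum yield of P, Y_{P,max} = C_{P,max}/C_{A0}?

0.113

At the optimum, C_{P,max}/C_{A0} = (k₁/k₂)^[k₂/(k₂−k₁)].
= (0.215/1.34)^(1.34/(1.34−0.215)) = (0.1604)^(1.191) = 0.1131.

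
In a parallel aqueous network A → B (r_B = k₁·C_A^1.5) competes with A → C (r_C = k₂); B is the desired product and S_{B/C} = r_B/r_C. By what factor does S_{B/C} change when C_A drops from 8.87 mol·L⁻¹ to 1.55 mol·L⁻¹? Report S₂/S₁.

S_{B/C} = (k₁/k₂)·C_A^1.5, so S₂/S₁ = (C_{A,2}/C_{A,1})^1.5.
= (1.55/8.87)^1.5 = (0.1747)^1.5 = 0.0730.
Selectivity toward B falls as C_A falls — high-concentration operation is favoured.

0.0730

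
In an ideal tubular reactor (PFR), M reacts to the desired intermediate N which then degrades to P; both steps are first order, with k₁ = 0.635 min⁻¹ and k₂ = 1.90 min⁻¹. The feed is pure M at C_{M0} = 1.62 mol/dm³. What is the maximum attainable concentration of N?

Evaluating C_N at τ_opt = ln(k₂/k₁)/(k₂−k₁) gives C_{N,max}/C_{M0} = (k₁/k₂)^[k₂/(k₂−k₁)].
= (0.635/1.90)^(1.90/(1.90−0.635)) = (0.3342)^(1.502) = 0.1928.
C_{N,max} = 0.1928×1.62 = 0.312 mol/dm³.

0.312 mol/dm³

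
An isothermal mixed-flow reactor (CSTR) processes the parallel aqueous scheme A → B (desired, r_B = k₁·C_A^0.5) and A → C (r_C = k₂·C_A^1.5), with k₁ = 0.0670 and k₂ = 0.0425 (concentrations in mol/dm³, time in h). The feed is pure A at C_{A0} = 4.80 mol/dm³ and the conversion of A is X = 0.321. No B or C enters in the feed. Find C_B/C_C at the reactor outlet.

Exit C_A = C_{A0}(1−X) = 4.80×0.679 = 3.259 mol/dm³.
Rates in a CSTR are evaluated at the outlet concentration: r_B = 0.0670×3.259^0.5 = 0.1210, r_C = 0.0425×3.259^1.5 = 0.2501.
Overall selectivity = C_B/C_C = r_Bτ/(r_Cτ) = r_B/r_C = 0.484.

0.484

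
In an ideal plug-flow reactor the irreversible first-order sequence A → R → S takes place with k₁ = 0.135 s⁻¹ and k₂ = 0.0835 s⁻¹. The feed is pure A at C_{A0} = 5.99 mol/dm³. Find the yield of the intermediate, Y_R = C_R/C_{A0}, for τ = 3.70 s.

The intermediate concentration in a first-order A→B→C sequence is C_R = k₁C_{A0}(e^(−k₁τ) − e^(−k₂τ))/(k₂−k₁).
e^(−k₁τ) = e^(−0.135×3.70) = e^(−0.4995) = 0.6068; e^(−k₂τ) = e^(−0.3090) = 0.7342.
C_R = 0.135×5.99/(0.0835−0.135) × (0.6068−0.7342) = (-15.70)×(-0.1274) = 2.000 mol/dm³.
Y_R = C_R/C_{A0} = 2.000/5.99 = 0.334.

0.334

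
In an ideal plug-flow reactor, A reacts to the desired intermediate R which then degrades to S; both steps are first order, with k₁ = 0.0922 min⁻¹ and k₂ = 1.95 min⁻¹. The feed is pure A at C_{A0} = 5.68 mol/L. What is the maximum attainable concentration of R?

For a first-order series the maximum intermediate yield is C_{R,max}/C_{A0} = (k₁/k₂)^[k₂/(k₂−k₁)].
= (0.0922/1.95)^(1.95/(1.95−0.0922)) = (0.04728)^(1.050) = 0.04064.
C_{R,max} = 0.04064×5.68 = 0.231 mol/L.

0.231 mol/L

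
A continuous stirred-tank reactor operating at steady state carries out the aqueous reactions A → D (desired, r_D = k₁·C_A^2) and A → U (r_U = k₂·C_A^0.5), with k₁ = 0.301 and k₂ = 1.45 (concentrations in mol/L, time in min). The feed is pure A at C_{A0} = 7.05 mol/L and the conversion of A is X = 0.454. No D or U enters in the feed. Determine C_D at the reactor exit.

Exit C_A = C_{A0}(1−X) = 7.05×0.546 = 3.849 mol/L.
Rates in a CSTR are evaluated at the outlet concentration: r_D = 0.301×3.849^2 = 4.460, r_U = 1.45×3.849^0.5 = 2.845.
Fraction of consumed A going to D: r_D/(r_D+r_U) = 0.6106.
C_D = 0.6106·C_{A0}·X = 0.6106×7.05×0.454 = 1.95 mol/L.

1.95 mol/L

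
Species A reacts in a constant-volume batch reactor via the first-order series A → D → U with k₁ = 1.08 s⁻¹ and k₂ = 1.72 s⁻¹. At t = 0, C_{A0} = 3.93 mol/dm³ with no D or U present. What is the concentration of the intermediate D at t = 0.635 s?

1.12 mol/dm³

For first-order series with pure A initially, C_D(t) = k₁C_{A0}/(k₂−k₁)·(e^(−k₁t) − e^(−k₂t)).
e^(−k₁t) = e^(−1.08×0.635) = e^(−0.6858) = 0.5037; e^(−k₂t) = e^(−1.092) = 0.3355.
C_D = 1.08×3.93/(1.72−1.08) × (0.5037−0.3355) = 6.632×0.1682 = 1.116 mol/dm³.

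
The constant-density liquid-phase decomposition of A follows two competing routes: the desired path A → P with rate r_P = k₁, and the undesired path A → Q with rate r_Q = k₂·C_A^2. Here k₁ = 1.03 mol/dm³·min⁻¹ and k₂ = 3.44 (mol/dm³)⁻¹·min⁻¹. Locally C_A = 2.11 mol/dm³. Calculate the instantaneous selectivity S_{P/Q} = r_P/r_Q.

0.0673

S_{P/Q} = r_P/r_Q = (k₁)/(k₂·C_A^2) = (k₁/k₂)·C_A^-2.
= (1.03) / (3.44×2.110^2) = 1.030/15.32 = 0.0673.
The undesired path is higher order in A, so low C_A (CSTR or dilute feed) favours P.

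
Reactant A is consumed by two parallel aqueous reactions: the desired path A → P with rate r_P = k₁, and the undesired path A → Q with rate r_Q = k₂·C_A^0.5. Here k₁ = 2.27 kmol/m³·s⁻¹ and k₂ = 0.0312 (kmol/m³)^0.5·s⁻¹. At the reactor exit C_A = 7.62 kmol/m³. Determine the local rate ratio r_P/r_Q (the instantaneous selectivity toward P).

26.4

S_{P/Q} = r_P/r_Q = (k₁)/(k₂·C_A^0.5) = (k₁/k₂)·C_A^-0.5.
= (2.27) / (0.0312×7.620^0.5) = 2.270/0.08613 = 26.4.
The undesired path is higher order in A, so low C_A (CSTR or dilute feed) favours P.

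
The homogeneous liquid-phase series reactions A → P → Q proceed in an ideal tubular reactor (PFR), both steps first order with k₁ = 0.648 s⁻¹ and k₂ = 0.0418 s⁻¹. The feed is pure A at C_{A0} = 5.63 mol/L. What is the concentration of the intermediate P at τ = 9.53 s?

4.03 mol/L

The intermediate concentration in a first-order A→B→C sequence is C_P = k₁C_{A0}(e^(−k₁τ) − e^(−k₂τ))/(k₂−k₁).
e^(−k₁τ) = e^(−0.648×9.53) = e^(−6.175) = 0.002080; e^(−k₂τ) = e^(−0.3984) = 0.6714.
C_P = 0.648×5.63/(0.0418−0.648) × (0.002080−0.6714) = (-6.018)×(-0.6693) = 4.028 mol/L.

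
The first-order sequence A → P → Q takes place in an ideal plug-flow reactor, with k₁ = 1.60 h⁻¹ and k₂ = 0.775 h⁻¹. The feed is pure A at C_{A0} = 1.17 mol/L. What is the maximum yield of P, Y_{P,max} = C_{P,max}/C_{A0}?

At the optimum, C_{P,max}/C_{A0} = (k₁/k₂)^[k₂/(k₂−k₁)].
= (1.60/0.775)^(0.775/(0.775−1.60)) = (2.065)^(-0.9394) = 0.5061.

0.506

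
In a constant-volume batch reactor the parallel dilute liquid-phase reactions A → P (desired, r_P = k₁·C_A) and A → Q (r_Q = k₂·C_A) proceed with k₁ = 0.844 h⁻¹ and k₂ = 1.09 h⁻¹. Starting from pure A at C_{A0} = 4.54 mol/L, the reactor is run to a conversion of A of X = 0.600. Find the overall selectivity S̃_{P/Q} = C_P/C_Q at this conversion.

C_A = C_{A0}(1−X) = 1.816 mol/L.
Both paths are first order in A, so the instantaneous fraction to P is constant: dC_P/d(−C_A) = k₁/(k₁+k₂) = 0.4364.
C_P = 0.4364·(C_{A0}−C_A) = 0.4364×2.724 = 1.19 mol/L.
C_Q = (C_{A0}−C_A)−C_P = 1.535 mol/L; S̃_{P/Q} = 1.189/1.535 = 0.774.

0.774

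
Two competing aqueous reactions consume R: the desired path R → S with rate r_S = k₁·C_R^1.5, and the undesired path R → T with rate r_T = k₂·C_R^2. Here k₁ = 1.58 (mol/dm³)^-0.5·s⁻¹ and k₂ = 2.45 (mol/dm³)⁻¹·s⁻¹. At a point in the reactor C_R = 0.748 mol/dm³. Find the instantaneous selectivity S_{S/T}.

0.746

S_{S/T} = r_S/r_T = (k₁·C_R^1.5)/(k₂·C_R^2) = (k₁/k₂)·C_R^-0.5.
= (1.58×0.7480^1.5) / (2.45×0.7480^2) = 1.022/1.371 = 0.746.
The undesired path is higher order in R, so low C_R (CSTR or dilute feed) favours S.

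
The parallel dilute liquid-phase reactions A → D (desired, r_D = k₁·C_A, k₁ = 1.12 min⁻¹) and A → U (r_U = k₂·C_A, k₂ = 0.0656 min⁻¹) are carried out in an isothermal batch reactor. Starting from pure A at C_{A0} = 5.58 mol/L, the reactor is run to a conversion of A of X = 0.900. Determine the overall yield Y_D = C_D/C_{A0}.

0.850

C_A = C_{A0}(1−X) = 0.5580 mol/L.
Both paths are first order in A, so the instantaneous fraction to D is constant: dC_D/d(−C_A) = k₁/(k₁+k₂) = 0.9447.
C_D = 0.9447·(C_{A0}−C_A) = 0.9447×5.022 = 4.74 mol/L.
Y_D = C_D/C_{A0} = 4.744/5.58 = 0.850.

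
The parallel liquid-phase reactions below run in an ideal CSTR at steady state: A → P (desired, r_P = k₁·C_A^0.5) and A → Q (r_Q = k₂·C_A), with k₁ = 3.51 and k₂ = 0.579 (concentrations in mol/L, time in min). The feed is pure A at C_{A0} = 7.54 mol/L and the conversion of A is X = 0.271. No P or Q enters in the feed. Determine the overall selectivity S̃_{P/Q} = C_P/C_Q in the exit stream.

Exit C_A = C_{A0}(1−X) = 7.54×0.729 = 5.497 mol/L.
In a CSTR the entire volume is at exit conditions, so r_P = 3.51×5.497^0.5 = 8.229 and r_Q = 0.579×5.497 = 3.183.
Overall selectivity = C_P/C_Q = r_Pτ/(r_Qτ) = r_P/r_Q = 2.59.

2.59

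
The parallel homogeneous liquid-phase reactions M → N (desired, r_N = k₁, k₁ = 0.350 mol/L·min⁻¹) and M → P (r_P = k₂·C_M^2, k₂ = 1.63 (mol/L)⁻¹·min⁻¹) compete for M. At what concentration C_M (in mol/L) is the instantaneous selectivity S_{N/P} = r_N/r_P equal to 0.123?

1.32 mol/L

S_{N/P} = (k₁/k₂)·C_M^-2 ⇒ C_M = (S·k₂/k₁)^(-0.5).
= (0.123×1.63/0.350)^(-0.5) = (0.5728)^(-0.5) = 1.32 mol/L.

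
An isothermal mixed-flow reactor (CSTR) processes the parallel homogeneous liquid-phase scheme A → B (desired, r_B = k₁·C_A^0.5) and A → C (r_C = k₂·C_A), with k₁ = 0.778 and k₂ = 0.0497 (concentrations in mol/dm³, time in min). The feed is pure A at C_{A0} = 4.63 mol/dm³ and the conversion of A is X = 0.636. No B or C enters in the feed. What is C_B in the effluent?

2.72 mol/dm³

Exit C_A = C_{A0}(1−X) = 4.63×0.364 = 1.685 mol/dm³.
A CSTR operates uniformly at the exit composition, giving r_B = 1.010 and r_C = 0.08376 (each k·C_A^n at C_A = 1.685).
Fraction of consumed A going to B: r_B/(r_B+r_C) = 0.9234.
C_B = 0.9234·C_{A0}·X = 0.9234×4.63×0.636 = 2.72 mol/dm³.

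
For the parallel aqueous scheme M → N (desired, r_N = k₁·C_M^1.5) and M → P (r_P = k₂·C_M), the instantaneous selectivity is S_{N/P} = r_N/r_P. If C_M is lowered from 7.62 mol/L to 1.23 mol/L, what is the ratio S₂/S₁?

0.402

S_{N/P} = (k₁/k₂)·C_M^0.5, so S₂/S₁ = (C_{M,2}/C_{M,1})^0.5.
= (1.23/7.62)^0.5 = (0.1614)^0.5 = 0.402.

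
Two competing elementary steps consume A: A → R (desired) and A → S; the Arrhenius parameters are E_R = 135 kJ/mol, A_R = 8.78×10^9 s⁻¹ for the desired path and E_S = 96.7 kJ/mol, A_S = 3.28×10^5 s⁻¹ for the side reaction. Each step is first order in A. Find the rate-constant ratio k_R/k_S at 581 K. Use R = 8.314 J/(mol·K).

9.64

With equal orders, S_{R/S} = k_R/k_S = (A_R/A_S)·exp[(E_S−E_R)/(RT)].
(E_S−E_R)/(RT) = (96.7−135)×10³/(8.314×581) = -38300/4830 = -7.929.
k_R/k_S = (8.78×10^9/3.28×10^5)·exp(-7.929) = 26768 × 3.602×10^-4 = 9.64.
Since E_R > E_S, raising the temperature improves selectivity toward R.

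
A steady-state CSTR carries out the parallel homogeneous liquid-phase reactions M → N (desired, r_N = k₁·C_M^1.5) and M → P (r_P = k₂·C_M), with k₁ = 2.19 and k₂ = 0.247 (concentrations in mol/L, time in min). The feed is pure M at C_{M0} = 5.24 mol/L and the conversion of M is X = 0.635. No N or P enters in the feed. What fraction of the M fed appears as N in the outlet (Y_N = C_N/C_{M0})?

0.587

Exit C_M = C_{M0}(1−X) = 5.24×0.365 = 1.913 mol/L.
A CSTR operates uniformly at the exit composition, giving r_N = 5.793 and r_P = 0.4724 (each k·C_M^n at C_M = 1.913).
Fraction of consumed M going to N: r_N/(r_N+r_P) = 0.9246.
C_N = 0.9246·C_{M0}·X = 0.9246×5.24×0.635 = 3.08 mol/L; Y_N = C_N/C_{M0} = 0.587.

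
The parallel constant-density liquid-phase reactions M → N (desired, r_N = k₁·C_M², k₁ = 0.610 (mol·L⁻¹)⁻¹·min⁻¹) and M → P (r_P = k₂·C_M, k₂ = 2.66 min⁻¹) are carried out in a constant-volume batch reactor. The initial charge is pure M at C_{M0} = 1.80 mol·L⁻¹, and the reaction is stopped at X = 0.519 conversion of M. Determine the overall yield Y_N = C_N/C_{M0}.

0.121

C_M = C_{M0}(1−X) = 0.8658 mol·L⁻¹.
Along a PFR/batch, dC_P/dC_M = −r_P/(r_N+r_P) = −k₂/(k₂+k₁·C_M).
Integrating from C_{M0} to C_M: C_P = (2.66/0.610)·ln[(2.66+0.610·1.80)/(2.66+0.610·0.866)] = 4.361·ln(3.758/3.188) = 0.7171 mol·L⁻¹.
Then C_N = (C_{M0}−C_M) − C_P = 0.9342 − 0.7171 = 0.2171 mol·L⁻¹.
Y_N = C_N/C_{M0} = 0.2171/1.80 = 0.121.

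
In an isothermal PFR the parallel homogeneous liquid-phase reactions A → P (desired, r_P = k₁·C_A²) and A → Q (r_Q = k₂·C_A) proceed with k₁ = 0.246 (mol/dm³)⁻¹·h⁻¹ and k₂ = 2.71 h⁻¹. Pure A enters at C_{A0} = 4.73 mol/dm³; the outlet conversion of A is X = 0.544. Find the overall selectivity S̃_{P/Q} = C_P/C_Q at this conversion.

0.309

C_A = C_{A0}(1−X) = 2.157 mol/dm³.
Along a PFR/batch, dC_Q/dC_A = −r_Q/(r_P+r_Q) = −k₂/(k₂+k₁·C_A).
Integrating from C_{A0} to C_A: C_Q = (2.71/0.246)·ln[(2.71+0.246·4.73)/(2.71+0.246·2.16)] = 11.02·ln(3.874/3.241) = 1.966 mol/dm³.
Then C_P = (C_{A0}−C_A) − C_Q = 2.573 − 1.966 = 0.6076 mol/dm³.
S̃_{P/Q} = C_P/C_Q = 0.6076/1.966 = 0.309.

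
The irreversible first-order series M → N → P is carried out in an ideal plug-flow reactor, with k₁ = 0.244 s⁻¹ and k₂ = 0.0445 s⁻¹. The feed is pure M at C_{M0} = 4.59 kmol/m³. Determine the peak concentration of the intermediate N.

Evaluating C_N at τ_opt = ln(k₂/k₁)/(k₂−k₁) gives C_{N,max}/C_{M0} = (k₁/k₂)^[k₂/(k₂−k₁)].
= (0.244/0.0445)^(0.0445/(0.0445−0.244)) = (5.483)^(-0.2231) = 0.6842.
C_{N,max} = 0.6842×4.59 = 3.14 kmol/m³.

3.14 kmol/m³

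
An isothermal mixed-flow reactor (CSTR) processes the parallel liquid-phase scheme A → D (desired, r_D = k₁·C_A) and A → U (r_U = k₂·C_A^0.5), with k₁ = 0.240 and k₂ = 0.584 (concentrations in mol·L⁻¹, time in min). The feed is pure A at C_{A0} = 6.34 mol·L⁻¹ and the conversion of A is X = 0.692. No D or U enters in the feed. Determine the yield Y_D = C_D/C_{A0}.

0.252

Exit C_A = C_{A0}(1−X) = 6.34×0.308 = 1.953 mol·L⁻¹.
In a CSTR the entire volume is at exit conditions, so r_D = 0.240×1.953 = 0.4687 and r_U = 0.584×1.953^0.5 = 0.8161.
Fraction of consumed A going to D: r_D/(r_D+r_U) = 0.3648.
C_D = 0.3648·C_{A0}·X = 0.3648×6.34×0.692 = 1.60 mol·L⁻¹; Y_D = C_D/C_{A0} = 0.252.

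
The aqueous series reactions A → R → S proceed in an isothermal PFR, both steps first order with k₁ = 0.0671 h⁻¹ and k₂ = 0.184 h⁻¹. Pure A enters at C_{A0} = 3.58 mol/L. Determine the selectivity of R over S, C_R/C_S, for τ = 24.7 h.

Solving the coupled first-order balances gives C_R(τ) = [k₁/(k₂−k₁)]·C_{A0}·(e^(−k₁τ) − e^(−k₂τ)).
e^(−k₁τ) = e^(−0.0671×24.7) = e^(−1.657) = 0.1906; e^(−k₂τ) = e^(−4.545) = 0.01062.
C_R = 0.0671×3.58/(0.184−0.0671) × (0.1906−0.01062) = 2.055×0.1800 = 0.3699 mol/L.
C_A = C_{A0}e^(−k₁τ) = 0.6825 mol/L, so C_S = C_{A0}−C_A−C_R = 2.528 mol/L; C_R/C_S = 0.146.

0.146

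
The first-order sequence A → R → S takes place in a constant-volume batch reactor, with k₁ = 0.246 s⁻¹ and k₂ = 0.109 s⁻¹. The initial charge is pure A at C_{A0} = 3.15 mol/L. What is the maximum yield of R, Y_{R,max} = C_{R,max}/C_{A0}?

Evaluating C_R at t_opt = ln(k₂/k₁)/(k₂−k₁) gives C_{R,max}/C_{A0} = (k₁/k₂)^[k₂/(k₂−k₁)].
= (0.246/0.109)^(0.109/(0.109−0.246)) = (2.257)^(-0.7956) = 0.5233.

0.523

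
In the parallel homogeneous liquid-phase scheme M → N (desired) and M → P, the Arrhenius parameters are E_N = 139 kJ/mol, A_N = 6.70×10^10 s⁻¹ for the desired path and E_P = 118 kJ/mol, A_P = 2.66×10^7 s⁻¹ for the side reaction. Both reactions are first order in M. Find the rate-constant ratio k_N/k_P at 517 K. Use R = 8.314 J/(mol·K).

With equal orders, S_{N/P} = k_N/k_P = (A_N/A_P)·exp[(E_P−E_N)/(RT)].
(E_P−E_N)/(RT) = (118−139)×10³/(8.314×517) = -21000/4298 = -4.886.
k_N/k_P = (6.70×10^10/2.66×10^7)·exp(-4.886) = 2519 × 0.007555 = 19.0.
Since E_N > E_P, raising the temperature improves selectivity toward N.

19.0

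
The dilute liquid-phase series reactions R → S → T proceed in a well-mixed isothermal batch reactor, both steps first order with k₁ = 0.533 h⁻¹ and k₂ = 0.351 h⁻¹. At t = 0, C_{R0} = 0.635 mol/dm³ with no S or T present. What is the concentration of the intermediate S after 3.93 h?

The intermediate concentration in a first-order A→B→C sequence is C_S = k₁C_{R0}(e^(−k₁t) − e^(−k₂t))/(k₂−k₁).
e^(−k₁t) = e^(−0.533×3.93) = e^(−2.095) = 0.1231; e^(−k₂t) = e^(−1.379) = 0.2517.
C_S = 0.533×0.635/(0.351−0.533) × (0.1231−0.2517) = (-1.860)×(-0.1286) = 0.2392 mol/dm³.

0.239 mol/dm³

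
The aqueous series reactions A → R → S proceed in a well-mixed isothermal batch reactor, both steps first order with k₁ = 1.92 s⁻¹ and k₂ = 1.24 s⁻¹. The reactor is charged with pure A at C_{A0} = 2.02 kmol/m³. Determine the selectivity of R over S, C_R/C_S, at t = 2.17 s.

0.177

The intermediate concentration in a first-order A→B→C sequence is C_R = k₁C_{A0}(e^(−k₁t) − e^(−k₂t))/(k₂−k₁).
e^(−k₁t) = e^(−1.92×2.17) = e^(−4.166) = 0.01551; e^(−k₂t) = e^(−2.691) = 0.06783.
C_R = 1.92×2.02/(1.24−1.92) × (0.01551−0.06783) = (-5.704)×(-0.05232) = 0.2984 kmol/m³.
C_A = C_{A0}e^(−k₁t) = 0.03133 kmol/m³, so C_S = C_{A0}−C_A−C_R = 1.690 kmol/m³; C_R/C_S = 0.177.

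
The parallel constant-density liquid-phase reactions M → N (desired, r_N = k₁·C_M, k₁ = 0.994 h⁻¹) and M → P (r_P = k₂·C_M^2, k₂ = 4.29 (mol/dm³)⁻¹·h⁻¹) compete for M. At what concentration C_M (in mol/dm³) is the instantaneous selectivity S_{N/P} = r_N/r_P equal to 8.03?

S_{N/P} = (k₁/k₂)·C_M⁻¹ ⇒ C_M = (S·k₂/k₁)^(-1).
= (8.03×4.29/0.994)^(-1) = (34.66)^(-1) = 0.0289 mol/dm³.

0.0289 mol/dm³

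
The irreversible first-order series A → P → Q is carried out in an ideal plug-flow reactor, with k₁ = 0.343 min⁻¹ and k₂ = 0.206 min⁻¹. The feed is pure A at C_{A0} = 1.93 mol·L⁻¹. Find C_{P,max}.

0.897 mol·L⁻¹

At the optimum, C_{P,max}/C_{A0} = (k₁/k₂)^[k₂/(k₂−k₁)].
= (0.343/0.206)^(0.206/(0.206−0.343)) = (1.665)^(-1.504) = 0.4646.
C_{P,max} = 0.4646×1.93 = 0.897 mol·L⁻¹.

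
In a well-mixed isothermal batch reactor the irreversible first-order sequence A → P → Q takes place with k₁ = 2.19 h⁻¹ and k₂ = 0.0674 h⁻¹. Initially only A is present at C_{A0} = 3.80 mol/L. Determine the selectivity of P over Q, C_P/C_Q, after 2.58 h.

Solving the coupled first-order balances gives C_P(t) = [k₁/(k₂−k₁)]·C_{A0}·(e^(−k₁t) − e^(−k₂t)).
e^(−k₁t) = e^(−2.19×2.58) = e^(−5.650) = 0.003517; e^(−k₂t) = e^(−0.1739) = 0.8404.
C_P = 2.19×3.80/(0.0674−2.19) × (0.003517−0.8404) = (-3.921)×(-0.8369) = 3.281 mol/L.
C_A = C_{A0}e^(−k₁t) = 0.01336 mol/L, so C_Q = C_{A0}−C_A−C_P = 0.5055 mol/L; C_P/C_Q = 6.49.

6.49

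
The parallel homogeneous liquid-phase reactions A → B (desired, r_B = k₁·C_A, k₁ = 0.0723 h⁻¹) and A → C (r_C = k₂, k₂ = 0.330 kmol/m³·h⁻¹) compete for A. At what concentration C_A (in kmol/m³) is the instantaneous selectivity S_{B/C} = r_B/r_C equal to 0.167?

S_{B/C} = (k₁/k₂)·C_A ⇒ C_A = S·k₂/k₁.
= 0.167×0.330/0.0723 = 0.762 kmol/m³.

0.762 kmol/m³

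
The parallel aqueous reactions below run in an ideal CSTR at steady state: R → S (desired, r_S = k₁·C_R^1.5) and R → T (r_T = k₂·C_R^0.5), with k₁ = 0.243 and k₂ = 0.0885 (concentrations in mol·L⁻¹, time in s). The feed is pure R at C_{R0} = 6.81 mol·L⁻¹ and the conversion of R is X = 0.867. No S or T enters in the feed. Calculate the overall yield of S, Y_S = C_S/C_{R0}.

0.618

Exit C_R = C_{R0}(1−X) = 6.81×0.133 = 0.9057 mol·L⁻¹.
Rates in a CSTR are evaluated at the outlet concentration: r_S = 0.243×0.9057^1.5 = 0.2095, r_T = 0.0885×0.9057^0.5 = 0.08423.
Fraction of consumed R going to S: r_S/(r_S+r_T) = 0.7132.
C_S = 0.7132·C_{R0}·X = 0.7132×6.81×0.867 = 4.21 mol·L⁻¹; Y_S = C_S/C_{R0} = 0.618.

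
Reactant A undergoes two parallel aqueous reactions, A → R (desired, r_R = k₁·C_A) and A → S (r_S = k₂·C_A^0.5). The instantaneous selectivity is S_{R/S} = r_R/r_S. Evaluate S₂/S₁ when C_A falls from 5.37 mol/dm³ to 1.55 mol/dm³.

S_{R/S} = (k₁/k₂)·C_A^0.5, so S₂/S₁ = (C_{A,2}/C_{A,1})^0.5.
= (1.55/5.37)^0.5 = (0.2886)^0.5 = 0.537.

0.537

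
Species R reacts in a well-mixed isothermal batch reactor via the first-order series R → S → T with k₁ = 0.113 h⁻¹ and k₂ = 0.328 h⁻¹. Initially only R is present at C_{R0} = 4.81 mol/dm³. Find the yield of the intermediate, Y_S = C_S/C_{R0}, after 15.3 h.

Solving the coupled first-order balances gives C_S(t) = [k₁/(k₂−k₁)]·C_{R0}·(e^(−k₁t) − e^(−k₂t)).
e^(−k₁t) = e^(−0.113×15.3) = e^(−1.729) = 0.1775; e^(−k₂t) = e^(−5.018) = 0.006615.
C_S = 0.113×4.81/(0.328−0.113) × (0.1775−0.006615) = 2.528×0.1709 = 0.4320 mol/dm³.
Y_S = C_S/C_{R0} = 0.4320/4.81 = 0.0898.

0.0898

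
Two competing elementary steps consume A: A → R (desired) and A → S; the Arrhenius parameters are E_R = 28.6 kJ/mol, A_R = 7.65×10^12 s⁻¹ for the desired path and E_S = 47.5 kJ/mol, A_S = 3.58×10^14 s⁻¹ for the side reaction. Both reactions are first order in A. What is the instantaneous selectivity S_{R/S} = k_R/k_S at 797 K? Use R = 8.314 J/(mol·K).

0.370

With equal orders, S_{R/S} = k_R/k_S = (A_R/A_S)·exp[(E_S−E_R)/(RT)].
(E_S−E_R)/(RT) = (47.5−28.6)×10³/(8.314×797) = 18900/6626 = 2.852.
k_R/k_S = (7.65×10^12/3.58×10^14)·exp(2.852) = 0.02137 × 17.33 = 0.370.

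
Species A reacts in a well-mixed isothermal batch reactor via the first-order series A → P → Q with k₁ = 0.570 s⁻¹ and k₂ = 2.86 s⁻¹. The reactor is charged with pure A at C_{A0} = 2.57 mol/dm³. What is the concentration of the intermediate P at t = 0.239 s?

0.235 mol/dm³

The intermediate concentration in a first-order A→B→C sequence is C_P = k₁C_{A0}(e^(−k₁t) − e^(−k₂t))/(k₂−k₁).
e^(−k₁t) = e^(−0.570×0.239) = e^(−0.1362) = 0.8726; e^(−k₂t) = e^(−0.6835) = 0.5048.
C_P = 0.570×2.57/(2.86−0.570) × (0.8726−0.5048) = 0.6397×0.3678 = 0.2353 mol/dm³.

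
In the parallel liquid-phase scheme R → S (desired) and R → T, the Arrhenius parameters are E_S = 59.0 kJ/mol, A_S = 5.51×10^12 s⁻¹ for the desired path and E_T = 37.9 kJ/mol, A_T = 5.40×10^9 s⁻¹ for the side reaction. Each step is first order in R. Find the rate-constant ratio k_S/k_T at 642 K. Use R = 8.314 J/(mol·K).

19.6

k_S/k_T = (A_S/A_T)·exp[−(E_S−E_T)/(RT)] = (A_S/A_T)·exp[(E_T−E_S)/(RT)].
(E_T−E_S)/(RT) = (37.9−59.0)×10³/(8.314×642) = -21100/5338 = -3.953.
k_S/k_T = (5.51×10^12/5.40×10^9)·exp(-3.953) = 1020 × 0.01920 = 19.6.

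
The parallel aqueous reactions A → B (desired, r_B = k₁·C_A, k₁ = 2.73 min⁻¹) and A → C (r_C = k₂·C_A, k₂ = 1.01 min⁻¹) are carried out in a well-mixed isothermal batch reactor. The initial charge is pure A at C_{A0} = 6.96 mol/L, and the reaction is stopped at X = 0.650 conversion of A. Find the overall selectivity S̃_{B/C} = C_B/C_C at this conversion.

C_A = C_{A0}(1−X) = 2.436 mol/L.
Both paths are first order in A, so the instantaneous fraction to B is constant: dC_B/d(−C_A) = k₁/(k₁+k₂) = 0.7299.
C_B = 0.7299·(C_{A0}−C_A) = 0.7299×4.524 = 3.30 mol/L.
C_C = (C_{A0}−C_A)−C_B = 1.222 mol/L; S̃_{B/C} = 3.302/1.222 = 2.70.

2.70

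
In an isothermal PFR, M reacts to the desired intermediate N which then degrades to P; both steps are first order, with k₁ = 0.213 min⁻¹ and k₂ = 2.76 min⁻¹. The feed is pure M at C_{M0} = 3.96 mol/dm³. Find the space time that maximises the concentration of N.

Setting dC_N/dτ = 0 gives τ_opt = ln(k₂/k₁)/(k₂−k₁).
= ln(2.76/0.213)/(2.76−0.213) = ln(12.96)/2.547 = 2.562/2.547 = 1.01 min.

1.01 min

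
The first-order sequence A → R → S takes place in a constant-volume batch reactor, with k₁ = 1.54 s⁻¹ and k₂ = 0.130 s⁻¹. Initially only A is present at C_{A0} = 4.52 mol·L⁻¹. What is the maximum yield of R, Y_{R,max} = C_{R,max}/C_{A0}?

For a first-order series the maximum intermediate yield is C_{R,max}/C_{A0} = (k₁/k₂)^[k₂/(k₂−k₁)].
= (1.54/0.130)^(0.130/(0.130−1.54)) = (11.85)^(-0.09220) = 0.7962.

0.796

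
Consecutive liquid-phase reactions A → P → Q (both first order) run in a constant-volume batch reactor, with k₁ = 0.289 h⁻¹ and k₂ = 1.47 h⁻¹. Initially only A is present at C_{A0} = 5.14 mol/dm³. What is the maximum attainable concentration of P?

0.679 mol/dm³

For a first-order series the maximum intermediate yield is C_{P,max}/C_{A0} = (k₁/k₂)^[k₂/(k₂−k₁)].
= (0.289/1.47)^(1.47/(1.47−0.289)) = (0.1966)^(1.245) = 0.1320.
C_{P,max} = 0.1320×5.14 = 0.679 mol/dm³.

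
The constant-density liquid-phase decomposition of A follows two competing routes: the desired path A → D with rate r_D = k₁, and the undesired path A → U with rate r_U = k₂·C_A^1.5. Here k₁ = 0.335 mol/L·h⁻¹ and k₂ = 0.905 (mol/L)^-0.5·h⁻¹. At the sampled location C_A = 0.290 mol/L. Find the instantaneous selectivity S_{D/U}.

2.37

S_{D/U} = r_D/r_U = (k₁)/(k₂·C_A^1.5) = (k₁/k₂)·C_A^-1.5.
= (0.335) / (0.905×0.2900^1.5) = 0.3350/0.1413 = 2.37.
The undesired path is higher order in A, so low C_A (CSTR or dilute feed) favours D.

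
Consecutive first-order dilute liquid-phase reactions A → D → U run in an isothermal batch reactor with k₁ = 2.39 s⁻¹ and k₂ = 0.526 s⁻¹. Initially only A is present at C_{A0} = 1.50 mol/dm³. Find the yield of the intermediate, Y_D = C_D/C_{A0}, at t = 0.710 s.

0.648

Solving the coupled first-order balances gives C_D(t) = [k₁/(k₂−k₁)]·C_{A0}·(e^(−k₁t) − e^(−k₂t)).
e^(−k₁t) = e^(−2.39×0.710) = e^(−1.697) = 0.1833; e^(−k₂t) = e^(−0.3735) = 0.6883.
C_D = 2.39×1.50/(0.526−2.39) × (0.1833−0.6883) = (-1.923)×(-0.5051) = 0.9714 mol/dm³.
Y_D = C_D/C_{A0} = 0.9714/1.50 = 0.648.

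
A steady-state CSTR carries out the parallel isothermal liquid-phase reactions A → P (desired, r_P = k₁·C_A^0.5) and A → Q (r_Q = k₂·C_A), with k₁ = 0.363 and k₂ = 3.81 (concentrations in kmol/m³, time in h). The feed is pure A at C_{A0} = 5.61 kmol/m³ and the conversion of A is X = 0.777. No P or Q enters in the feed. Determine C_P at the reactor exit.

Exit C_A = C_{A0}(1−X) = 5.61×0.223 = 1.251 kmol/m³.
In a CSTR the entire volume is at exit conditions, so r_P = 0.363×1.251^0.5 = 0.4060 and r_Q = 3.81×1.251 = 4.766.
Fraction of consumed A going to P: r_P/(r_P+r_Q) = 0.07850.
C_P = 0.07850·C_{A0}·X = 0.07850×5.61×0.777 = 0.342 kmol/m³.

0.342 kmol/m³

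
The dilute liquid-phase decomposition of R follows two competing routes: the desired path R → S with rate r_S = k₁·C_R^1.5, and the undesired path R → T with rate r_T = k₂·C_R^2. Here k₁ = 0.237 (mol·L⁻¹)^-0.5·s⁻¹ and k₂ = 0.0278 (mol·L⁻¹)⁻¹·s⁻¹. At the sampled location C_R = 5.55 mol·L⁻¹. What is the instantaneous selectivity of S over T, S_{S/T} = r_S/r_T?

3.62

S_{S/T} = r_S/r_T = (k₁·C_R^1.5)/(k₂·C_R^2) = (k₁/k₂)·C_R^-0.5.
= (0.237×5.550^1.5) / (0.0278×5.550^2) = 3.099/0.8563 = 3.62.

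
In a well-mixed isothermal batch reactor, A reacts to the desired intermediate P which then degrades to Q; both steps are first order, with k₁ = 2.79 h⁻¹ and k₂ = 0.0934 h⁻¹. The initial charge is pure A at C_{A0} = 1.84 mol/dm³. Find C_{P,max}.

For a first-order series the maximum intermediate yield is C_{P,max}/C_{A0} = (k₁/k₂)^[k₂/(k₂−k₁)].
= (2.79/0.0934)^(0.0934/(0.0934−2.79)) = (29.87)^(-0.03464) = 0.8890.
C_{P,max} = 0.8890×1.84 = 1.64 mol/dm³.

1.64 mol/dm³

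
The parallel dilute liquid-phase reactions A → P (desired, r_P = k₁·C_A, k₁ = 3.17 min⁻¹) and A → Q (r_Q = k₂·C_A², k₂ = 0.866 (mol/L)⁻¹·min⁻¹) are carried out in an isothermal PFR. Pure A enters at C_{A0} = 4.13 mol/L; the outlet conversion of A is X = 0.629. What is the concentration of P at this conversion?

1.48 mol/L

C_A = C_{A0}(1−X) = 1.532 mol/L.
Along a PFR/batch, dC_P/dC_A = −r_P/(r_P+r_Q) = −k₁/(k₁+k₂·C_A).
Integrating from C_{A0} to C_A: C_P = (3.17/0.866)·ln[(3.17+0.866·4.13)/(3.17+0.866·1.53)] = 3.661·ln(6.747/4.497) = 1.485 mol/L.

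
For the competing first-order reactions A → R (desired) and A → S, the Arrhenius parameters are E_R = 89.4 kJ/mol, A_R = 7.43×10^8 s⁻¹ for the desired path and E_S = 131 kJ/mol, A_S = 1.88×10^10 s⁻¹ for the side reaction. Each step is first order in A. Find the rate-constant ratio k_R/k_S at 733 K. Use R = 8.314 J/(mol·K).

With equal orders, S_{R/S} = k_R/k_S = (A_R/A_S)·exp[(E_S−E_R)/(RT)].
(E_S−E_R)/(RT) = (131−89.4)×10³/(8.314×733) = 41600/6094 = 6.826.
k_R/k_S = (7.43×10^8/1.88×10^10)·exp(6.826) = 0.03952 × 921.7 = 36.4.

36.4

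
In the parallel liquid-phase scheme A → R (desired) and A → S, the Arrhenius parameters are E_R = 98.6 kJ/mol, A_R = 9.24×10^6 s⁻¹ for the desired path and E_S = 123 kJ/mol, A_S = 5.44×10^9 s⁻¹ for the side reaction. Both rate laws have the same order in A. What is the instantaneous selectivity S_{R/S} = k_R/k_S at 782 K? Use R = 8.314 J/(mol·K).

0.0724

With equal orders, S_{R/S} = k_R/k_S = (A_R/A_S)·exp[(E_S−E_R)/(RT)].
(E_S−E_R)/(RT) = (123−98.6)×10³/(8.314×782) = 24400/6502 = 3.753.
k_R/k_S = (9.24×10^6/5.44×10^9)·exp(3.753) = 0.001699 × 42.65 = 0.0724.
Since E_R < E_S, lowering the temperature improves selectivity toward R.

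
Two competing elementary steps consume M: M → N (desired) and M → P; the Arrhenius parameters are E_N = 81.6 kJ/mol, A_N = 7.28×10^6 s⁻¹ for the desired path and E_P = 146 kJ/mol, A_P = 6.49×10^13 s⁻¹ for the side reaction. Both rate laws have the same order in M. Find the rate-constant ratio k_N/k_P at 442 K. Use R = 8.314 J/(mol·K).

4.58

With equal orders, S_{N/P} = k_N/k_P = (A_N/A_P)·exp[(E_P−E_N)/(RT)].
(E_P−E_N)/(RT) = (146−81.6)×10³/(8.314×442) = 64400/3675 = 17.52.
k_N/k_P = (7.28×10^6/6.49×10^13)·exp(17.52) = 1.122×10^-7 × 4.083×10^7 = 4.58.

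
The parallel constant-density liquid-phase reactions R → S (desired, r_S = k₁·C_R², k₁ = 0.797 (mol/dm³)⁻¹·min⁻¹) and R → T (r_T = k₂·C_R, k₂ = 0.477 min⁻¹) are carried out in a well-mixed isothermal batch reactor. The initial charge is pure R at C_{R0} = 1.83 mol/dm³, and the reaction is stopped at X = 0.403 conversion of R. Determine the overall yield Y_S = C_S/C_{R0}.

C_R = C_{R0}(1−X) = 1.093 mol/dm³.
Along a PFR/batch, dC_T/dC_R = −r_T/(r_S+r_T) = −k₂/(k₂+k₁·C_R).
Integrating from C_{R0} to C_R: C_T = (0.477/0.797)·ln[(0.477+0.797·1.83)/(0.477+0.797·1.09)] = 0.5985·ln(1.936/1.348) = 0.2166 mol/dm³.
Then C_S = (C_{R0}−C_R) − C_T = 0.7375 − 0.2166 = 0.5209 mol/dm³.
Y_S = C_S/C_{R0} = 0.5209/1.83 = 0.285.

0.285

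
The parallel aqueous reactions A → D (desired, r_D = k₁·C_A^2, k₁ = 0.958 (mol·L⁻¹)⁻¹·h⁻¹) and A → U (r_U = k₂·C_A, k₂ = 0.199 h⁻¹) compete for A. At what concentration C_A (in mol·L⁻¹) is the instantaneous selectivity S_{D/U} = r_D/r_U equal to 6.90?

S_{D/U} = (k₁/k₂)·C_A ⇒ C_A = S·k₂/k₁.
= 6.90×0.199/0.958 = 1.43 mol·L⁻¹.

1.43 mol·L⁻¹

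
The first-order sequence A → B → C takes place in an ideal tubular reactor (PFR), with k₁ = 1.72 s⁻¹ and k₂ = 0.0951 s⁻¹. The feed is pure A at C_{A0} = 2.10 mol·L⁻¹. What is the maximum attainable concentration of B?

1.77 mol·L⁻¹

At the optimum, C_{B,max}/C_{A0} = (k₁/k₂)^[k₂/(k₂−k₁)].
= (1.72/0.0951)^(0.0951/(0.0951−1.72)) = (18.09)^(-0.05853) = 0.8441.
C_{B,max} = 0.8441×2.10 = 1.77 mol·L⁻¹.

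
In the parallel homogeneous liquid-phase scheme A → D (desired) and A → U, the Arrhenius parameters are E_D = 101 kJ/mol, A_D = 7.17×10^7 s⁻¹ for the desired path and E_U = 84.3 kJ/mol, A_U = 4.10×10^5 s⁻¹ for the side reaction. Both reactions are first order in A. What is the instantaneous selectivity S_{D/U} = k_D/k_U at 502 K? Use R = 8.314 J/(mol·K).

3.20

With equal orders, S_{D/U} = k_D/k_U = (A_D/A_U)·exp[(E_U−E_D)/(RT)].
(E_U−E_D)/(RT) = (84.3−101)×10³/(8.314×502) = -16700/4174 = -4.001.
k_D/k_U = (7.17×10^7/4.10×10^5)·exp(-4.001) = 174.9 × 0.01829 = 3.20.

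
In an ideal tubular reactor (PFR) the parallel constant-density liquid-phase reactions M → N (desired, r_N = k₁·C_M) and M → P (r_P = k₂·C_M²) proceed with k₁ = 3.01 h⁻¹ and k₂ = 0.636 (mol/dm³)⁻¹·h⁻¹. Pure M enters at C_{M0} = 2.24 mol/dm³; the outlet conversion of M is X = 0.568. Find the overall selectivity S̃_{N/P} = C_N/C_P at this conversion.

C_M = C_{M0}(1−X) = 0.9677 mol/dm³.
Along a PFR/batch, dC_N/dC_M = −r_N/(r_N+r_P) = −k₁/(k₁+k₂·C_M).
Integrating from C_{M0} to C_M: C_N = (3.01/0.636)·ln[(3.01+0.636·2.24)/(3.01+0.636·0.968)] = 4.733·ln(4.435/3.625) = 0.9535 mol/dm³.
C_P = (C_{M0}−C_M)−C_N = 0.3188 mol/dm³; S̃_{N/P} = 0.9535/0.3188 = 2.99.

2.99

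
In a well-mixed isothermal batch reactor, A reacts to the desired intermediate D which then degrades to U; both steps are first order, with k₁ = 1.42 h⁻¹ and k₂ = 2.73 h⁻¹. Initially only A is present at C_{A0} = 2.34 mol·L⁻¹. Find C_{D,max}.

0.599 mol·L⁻¹

At the optimum, C_{D,max}/C_{A0} = (k₁/k₂)^[k₂/(k₂−k₁)].
= (1.42/2.73)^(2.73/(2.73−1.42)) = (0.5201)^(2.084) = 0.2561.
C_{D,max} = 0.2561×2.34 = 0.599 mol·L⁻¹.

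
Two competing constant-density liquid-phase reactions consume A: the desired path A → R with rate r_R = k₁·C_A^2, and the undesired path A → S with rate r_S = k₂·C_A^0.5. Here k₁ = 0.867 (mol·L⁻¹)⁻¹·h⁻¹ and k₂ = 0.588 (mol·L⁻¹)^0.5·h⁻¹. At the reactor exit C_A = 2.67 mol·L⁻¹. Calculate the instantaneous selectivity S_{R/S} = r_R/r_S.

S_{R/S} = r_R/r_S = (k₁·C_A^2)/(k₂·C_A^0.5) = (k₁/k₂)·C_A^1.5.
= (0.867×2.670^2) / (0.588×2.670^0.5) = 6.181/0.9608 = 6.43.

6.43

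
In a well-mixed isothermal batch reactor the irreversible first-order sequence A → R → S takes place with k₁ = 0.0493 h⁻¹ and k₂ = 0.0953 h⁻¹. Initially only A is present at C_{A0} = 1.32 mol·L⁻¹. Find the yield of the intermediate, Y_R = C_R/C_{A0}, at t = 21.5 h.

0.233

The intermediate concentration in a first-order A→B→C sequence is C_R = k₁C_{A0}(e^(−k₁t) − e^(−k₂t))/(k₂−k₁).
e^(−k₁t) = e^(−0.0493×21.5) = e^(−1.060) = 0.3465; e^(−k₂t) = e^(−2.049) = 0.1289.
C_R = 0.0493×1.32/(0.0953−0.0493) × (0.3465−0.1289) = 1.415×0.2176 = 0.3078 mol·L⁻¹.
Y_R = C_R/C_{A0} = 0.3078/1.32 = 0.233.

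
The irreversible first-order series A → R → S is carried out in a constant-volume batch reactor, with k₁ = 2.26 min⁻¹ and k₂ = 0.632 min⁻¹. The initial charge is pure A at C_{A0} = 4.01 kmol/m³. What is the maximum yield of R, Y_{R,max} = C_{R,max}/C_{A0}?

For a first-order series the maximum intermediate yield is C_{R,max}/C_{A0} = (k₁/k₂)^[k₂/(k₂−k₁)].
= (2.26/0.632)^(0.632/(0.632−2.26)) = (3.576)^(-0.3882) = 0.6098.

0.610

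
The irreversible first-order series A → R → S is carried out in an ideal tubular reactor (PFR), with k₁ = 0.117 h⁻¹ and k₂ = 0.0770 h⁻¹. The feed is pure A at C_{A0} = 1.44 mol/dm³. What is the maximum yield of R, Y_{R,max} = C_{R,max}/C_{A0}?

At the optimum, C_{R,max}/C_{A0} = (k₁/k₂)^[k₂/(k₂−k₁)].
= (0.117/0.0770)^(0.0770/(0.0770−0.117)) = (1.519)^(-1.925) = 0.4469.

0.447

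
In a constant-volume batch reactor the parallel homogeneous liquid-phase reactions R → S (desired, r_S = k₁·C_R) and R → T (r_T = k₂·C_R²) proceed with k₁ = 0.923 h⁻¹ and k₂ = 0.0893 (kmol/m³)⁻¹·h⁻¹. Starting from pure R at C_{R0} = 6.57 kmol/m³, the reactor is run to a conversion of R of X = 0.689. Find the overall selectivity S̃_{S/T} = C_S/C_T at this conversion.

2.47

C_R = C_{R0}(1−X) = 2.043 kmol/m³.
Along a PFR/batch, dC_S/dC_R = −r_S/(r_S+r_T) = −k₁/(k₁+k₂·C_R).
Integrating from C_{R0} to C_R: C_S = (0.923/0.0893)·ln[(0.923+0.0893·6.57)/(0.923+0.0893·2.04)] = 10.34·ln(1.510/1.105) = 3.221 kmol/m³.
C_T = (C_{R0}−C_R)−C_S = 1.306 kmol/m³; S̃_{S/T} = 3.221/1.306 = 2.47.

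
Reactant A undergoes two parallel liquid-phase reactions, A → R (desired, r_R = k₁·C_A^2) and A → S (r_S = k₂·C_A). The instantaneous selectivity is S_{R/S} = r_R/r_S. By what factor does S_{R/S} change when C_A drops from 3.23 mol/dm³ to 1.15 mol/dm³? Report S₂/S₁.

0.356

S_{R/S} = (k₁/k₂)·C_A, so S₂/S₁ = (C_{A,2}/C_{A,1}).
= 1.15/3.23 = 0.356.
Selectivity toward R falls as C_A falls — high-concentration operation is favoured.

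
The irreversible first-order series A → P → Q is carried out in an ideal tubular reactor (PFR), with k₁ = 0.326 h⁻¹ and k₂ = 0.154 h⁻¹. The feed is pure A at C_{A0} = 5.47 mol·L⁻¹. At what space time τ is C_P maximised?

4.36 h

The intermediate peaks when r₁ = r₂, i.e. k₁e^(−k₁τ) = k₂e^(−k₂τ), giving τ_opt = ln(k₂/k₁)/(k₂−k₁).
= ln(0.154/0.326)/(0.154−0.326) = ln(0.4724)/-0.1720 = -0.7499/-0.1720 = 4.36 h.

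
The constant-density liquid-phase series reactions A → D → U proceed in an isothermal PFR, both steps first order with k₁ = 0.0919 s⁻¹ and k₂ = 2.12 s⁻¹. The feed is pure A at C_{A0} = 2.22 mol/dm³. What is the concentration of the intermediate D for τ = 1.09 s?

Solving the coupled first-order balances gives C_D(τ) = [k₁/(k₂−k₁)]·C_{A0}·(e^(−k₁τ) − e^(−k₂τ)).
e^(−k₁τ) = e^(−0.0919×1.09) = e^(−0.1002) = 0.9047; e^(−k₂τ) = e^(−2.311) = 0.09918.
C_D = 0.0919×2.22/(2.12−0.0919) × (0.9047−0.09918) = 0.1006×0.8055 = 0.08103 mol/dm³.

0.0810 mol/dm³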